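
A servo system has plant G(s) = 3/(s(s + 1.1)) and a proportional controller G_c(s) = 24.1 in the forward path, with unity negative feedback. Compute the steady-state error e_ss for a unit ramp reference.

0.0152

The loop has one pole at the origin (type 1). Velocity error constant K_v = lim_{s→0} s·G_c(s)G(s) = 24.1·3/1.1 = 65.73.
Steady-state error to a unit ramp: e_ss = 1/K_v = 0.0152.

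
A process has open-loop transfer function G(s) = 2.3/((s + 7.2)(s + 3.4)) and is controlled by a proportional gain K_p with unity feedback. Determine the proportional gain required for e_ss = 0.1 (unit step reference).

The loop is type 0, so e_ss(step) = 1/(1 + K_pos) with K_pos = K_p·G(0).
G(0) = 0.09395. Require 1/(1 + K_p·0.09395) = 0.1, so 1 + 0.09395·K_p = 10.
K_p = (10 − 1)/0.09395 = 95.8.

K_p = 95.8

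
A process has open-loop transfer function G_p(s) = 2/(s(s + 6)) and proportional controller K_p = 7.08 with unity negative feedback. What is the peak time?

T_p = 1.38 s

From 1 + K_pG_p(s) = 0: s² + 6s + 14.16 = 0 ⇒ ω_n = 3.763, ζ = 0.7972.
Damped frequency ω_d = ω_n√(1−ζ²) = 2.272 rad/s, so peak time T_p = π/ω_d = 1.38 s.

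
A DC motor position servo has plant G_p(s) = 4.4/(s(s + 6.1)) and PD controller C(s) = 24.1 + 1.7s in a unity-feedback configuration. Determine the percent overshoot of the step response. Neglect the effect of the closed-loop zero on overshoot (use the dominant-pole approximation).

Forward path: (24.1 + 1.7s)·4.4/(s(s+6.1)). The closed-loop characteristic equation is s² + (6.1 + 4.4·1.7)s + 4.4·24.1 = 0.
That is s² + 13.58s + 106 = 0, so ω_n = 10.3 rad/s and ζ = 13.58/(2·10.3) = 0.6594.
%OS = 100·exp(−πζ/√(1−ζ²)) = 6.36%.

6.36%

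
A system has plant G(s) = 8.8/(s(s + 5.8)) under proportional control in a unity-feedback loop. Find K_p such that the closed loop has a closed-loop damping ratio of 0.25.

Closed-loop characteristic equation: s² + 5.8s + K_p·8.8 = 0.
So ω_n = √(8.8K_p) and 2ζω_n = 5.8, giving ζ = 5.8/(2√(8.8K_p)).
Setting ζ = 0.25: √(8.8K_p) = 5.8/(2·0.25) = 11.6, so K_p = 134.6/8.8 = 15.3.

K_p = 15.3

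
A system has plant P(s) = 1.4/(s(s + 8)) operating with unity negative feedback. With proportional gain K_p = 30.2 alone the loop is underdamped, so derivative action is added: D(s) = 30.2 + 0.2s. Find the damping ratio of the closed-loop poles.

Forward path: (30.2 + 0.2s)·1.4/(s(s+8)). The closed-loop characteristic equation is s² + (8 + 1.4·0.2)s + 1.4·30.2 = 0.
That is s² + 8.28s + 42.28 = 0, so ω_n = 6.502 rad/s and ζ = 8.28/(2·6.502) = 0.6367.

ζ = 0.637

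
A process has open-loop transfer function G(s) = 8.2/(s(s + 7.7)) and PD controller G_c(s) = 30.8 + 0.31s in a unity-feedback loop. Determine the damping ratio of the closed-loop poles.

Forward path: (30.8 + 0.31s)·8.2/(s(s+7.7)). The closed-loop characteristic equation is s² + (7.7 + 8.2·0.31)s + 8.2·30.8 = 0.
That is s² + 10.24s + 252.6 = 0, so ω_n = 15.89 rad/s and ζ = 10.24/(2·15.89) = 0.3222.

ζ = 0.322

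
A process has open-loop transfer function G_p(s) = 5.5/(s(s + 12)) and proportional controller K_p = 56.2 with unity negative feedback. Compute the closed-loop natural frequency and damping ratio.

ω_n = 17.6 rad/s, ζ = 0.341

With unity feedback the closed-loop characteristic equation is s² + 12s + 56.2·5.5 = s² + 12s + 309.1 = 0.
So ω_n² = 309.1 ⇒ ω_n = 17.58 rad/s, and ζ = 12/(2ω_n) = 0.341.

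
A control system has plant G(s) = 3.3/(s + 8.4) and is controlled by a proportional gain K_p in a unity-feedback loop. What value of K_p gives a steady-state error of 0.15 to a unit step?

The loop is type 0, so e_ss(step) = 1/(1 + K_pos) with K_pos = K_p·G(0).
G(0) = 0.3929. Require 1/(1 + K_p·0.3929) = 0.15, so 1 + 0.3929·K_p = 6.667.
K_p = (6.667 − 1)/0.3929 = 14.4.

K_p = 14.4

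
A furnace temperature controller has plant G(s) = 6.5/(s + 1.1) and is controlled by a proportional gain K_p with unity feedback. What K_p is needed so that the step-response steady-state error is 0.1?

Steady-state error for a unit step on this type-0 loop is 1/(1 + K_p·G(0)).
G(0) = 5.909. Require 1/(1 + K_p·5.909) = 0.1, so 1 + 5.909·K_p = 10.
K_p = (10 − 1)/5.909 = 1.52.

K_p = 1.52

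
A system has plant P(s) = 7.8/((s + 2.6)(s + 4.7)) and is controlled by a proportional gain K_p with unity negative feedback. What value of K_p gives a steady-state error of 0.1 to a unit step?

Steady-state error for a unit step on this type-0 loop is 1/(1 + K_p·P(0)).
P(0) = 0.6383. Require 1/(1 + K_p·0.6383) = 0.1, so 1 + 0.6383·K_p = 10.
K_p = (10 − 1)/0.6383 = 14.1.

K_p = 14.1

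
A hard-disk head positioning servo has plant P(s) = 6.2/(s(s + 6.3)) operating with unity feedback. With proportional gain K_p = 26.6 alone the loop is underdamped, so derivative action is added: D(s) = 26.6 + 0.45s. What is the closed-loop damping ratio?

Forward path: (26.6 + 0.45s)·6.2/(s(s+6.3)). The closed-loop characteristic equation is s² + (6.3 + 6.2·0.45)s + 6.2·26.6 = 0.
That is s² + 9.09s + 164.9 = 0, so ω_n = 12.84 rad/s and ζ = 9.09/(2·12.84) = 0.3539.

ζ = 0.354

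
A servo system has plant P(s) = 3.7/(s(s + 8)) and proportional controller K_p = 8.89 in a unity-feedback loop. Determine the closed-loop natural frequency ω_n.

ω_n = 5.74 rad/s

With unity feedback the closed-loop characteristic equation is s² + 8s + 8.89·3.7 = s² + 8s + 32.89 = 0.
So ω_n² = 32.89 ⇒ ω_n = 5.735 rad/s, and ζ = 8/(2ω_n) = 0.697.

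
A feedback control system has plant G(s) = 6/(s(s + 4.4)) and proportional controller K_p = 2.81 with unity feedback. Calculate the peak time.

Closed-loop characteristic equation: s² + 4.4s + 16.86 = 0, so ω_n = 4.106 rad/s and ζ = 4.4/(2·4.106) = 0.5358.
Damped frequency ω_d = ω_n√(1−ζ²) = 3.467 rad/s, so peak time T_p = π/ω_d = 0.906 s.

T_p = 0.906 s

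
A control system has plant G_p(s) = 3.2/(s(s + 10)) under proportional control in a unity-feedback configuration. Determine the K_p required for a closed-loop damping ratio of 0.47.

Closed-loop characteristic equation: s² + 10s + K_p·3.2 = 0.
So ω_n = √(3.2K_p) and 2ζω_n = 10, giving ζ = 10/(2√(3.2K_p)).
Setting ζ = 0.47: √(3.2K_p) = 10/(2·0.47) = 10.64, so K_p = 113.2/3.2 = 35.4.

K_p = 35.4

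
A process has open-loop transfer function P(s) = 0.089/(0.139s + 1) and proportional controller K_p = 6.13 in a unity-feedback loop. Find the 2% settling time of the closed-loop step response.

Closed loop: T(s) = K_p·P/(1+K_p·P) = 0.5456/(0.139s + 1 + 0.5456), with pole at s = −(1 + 0.5456)/0.139 = −11.12.
τ = 1/11.12 = 0.08993 s, so 2% settling time ≈ 4τ = 0.36 s.

T_s ≈ 0.36 s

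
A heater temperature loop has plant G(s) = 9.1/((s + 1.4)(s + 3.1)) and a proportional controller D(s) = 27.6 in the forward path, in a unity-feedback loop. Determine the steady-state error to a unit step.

The loop is type 0. Static position error constant K_pos = D(0)·G(0) = 27.6·2.097 = 57.87.
Steady-state error to a unit step: e_ss = 1/(1+K_pos) = 1/58.87 = 0.017.

0.017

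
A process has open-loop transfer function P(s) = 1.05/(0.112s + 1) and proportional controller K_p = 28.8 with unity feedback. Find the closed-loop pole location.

Closed loop: T(s) = K_p·P/(1+K_p·P) = 30.24/(0.112s + 1 + 30.24), with pole at s = −(1 + 30.24)/0.112 = −278.9.

s = -278.9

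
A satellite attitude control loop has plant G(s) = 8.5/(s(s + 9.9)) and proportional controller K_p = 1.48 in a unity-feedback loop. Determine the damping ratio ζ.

With unity feedback the closed-loop characteristic equation is s² + 9.9s + 1.48·8.5 = s² + 9.9s + 12.58 = 0.
So ω_n² = 12.58 ⇒ ω_n = 3.547 rad/s, and ζ = 9.9/(2ω_n) = 1.4.

ζ = 1.4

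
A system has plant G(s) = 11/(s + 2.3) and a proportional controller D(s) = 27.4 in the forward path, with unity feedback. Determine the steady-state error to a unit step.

The loop is type 0. Static position error constant K_pos = D(0)·G(0) = 27.4·4.783 = 131.
Steady-state error to a unit step: e_ss = 1/(1+K_pos) = 1/132 = 0.00757.

0.00757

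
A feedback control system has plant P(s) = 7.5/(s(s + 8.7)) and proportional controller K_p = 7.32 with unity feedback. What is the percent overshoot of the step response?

Closed-loop characteristic equation: s² + 8.7s + 54.9 = 0, so ω_n = 7.409 rad/s and ζ = 8.7/(2·7.409) = 0.5871.
%OS = 100·exp(−πζ/√(1−ζ²)) = 100·exp(−π·0.5871/√0.6553) = 10.2%.

10.2%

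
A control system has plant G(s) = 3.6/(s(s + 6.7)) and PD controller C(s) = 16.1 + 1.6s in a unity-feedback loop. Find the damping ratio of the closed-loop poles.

ζ = 0.818

Forward path: (16.1 + 1.6s)·3.6/(s(s+6.7)). The closed-loop characteristic equation is s² + (6.7 + 3.6·1.6)s + 3.6·16.1 = 0.
That is s² + 12.46s + 57.96 = 0, so ω_n = 7.613 rad/s and ζ = 12.46/(2·7.613) = 0.8183.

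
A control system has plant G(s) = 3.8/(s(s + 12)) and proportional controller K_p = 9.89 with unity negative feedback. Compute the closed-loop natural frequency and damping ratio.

ω_n = 6.13 rad/s, ζ = 0.979

The closed-loop denominator is s(s+12) + 9.89·3.8 = s² + 12s + 37.58.
So ω_n² = 37.58 ⇒ ω_n = 6.13 rad/s, and ζ = 12/(2ω_n) = 0.979.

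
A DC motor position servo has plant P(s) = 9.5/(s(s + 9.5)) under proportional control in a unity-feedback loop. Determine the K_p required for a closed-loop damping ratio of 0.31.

K_p = 24.7

Closed-loop characteristic equation: s² + 9.5s + K_p·9.5 = 0.
So ω_n = √(9.5K_p) and 2ζω_n = 9.5, giving ζ = 9.5/(2√(9.5K_p)).
Setting ζ = 0.31: √(9.5K_p) = 9.5/(2·0.31) = 15.32, so K_p = 234.8/9.5 = 24.7.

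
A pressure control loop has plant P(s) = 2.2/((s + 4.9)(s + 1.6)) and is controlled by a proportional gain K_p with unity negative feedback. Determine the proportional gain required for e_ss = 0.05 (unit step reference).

K_p = 67.7

Steady-state error for a unit step on this type-0 loop is 1/(1 + K_p·P(0)).
P(0) = 0.2806. Require 1/(1 + K_p·0.2806) = 0.05, so 1 + 0.2806·K_p = 20.
K_p = (20 − 1)/0.2806 = 67.7.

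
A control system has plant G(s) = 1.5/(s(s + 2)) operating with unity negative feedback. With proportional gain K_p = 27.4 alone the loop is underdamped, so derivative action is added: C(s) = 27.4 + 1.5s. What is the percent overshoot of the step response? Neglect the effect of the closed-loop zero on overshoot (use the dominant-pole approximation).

Forward path: (27.4 + 1.5s)·1.5/(s(s+2)). The closed-loop characteristic equation is s² + (2 + 1.5·1.5)s + 1.5·27.4 = 0.
That is s² + 4.25s + 41.1 = 0, so ω_n = 6.411 rad/s and ζ = 4.25/(2·6.411) = 0.3315.
%OS = 100·exp(−πζ/√(1−ζ²)) = 33.2%.

33.2%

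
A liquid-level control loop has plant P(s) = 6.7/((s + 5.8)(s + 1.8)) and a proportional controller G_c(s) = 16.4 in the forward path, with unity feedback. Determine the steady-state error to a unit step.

The loop is type 0. Static position error constant K_pos = G_c(0)·P(0) = 16.4·0.6418 = 10.52.
Steady-state error to a unit step: e_ss = 1/(1+K_pos) = 1/11.52 = 0.0868.

0.0868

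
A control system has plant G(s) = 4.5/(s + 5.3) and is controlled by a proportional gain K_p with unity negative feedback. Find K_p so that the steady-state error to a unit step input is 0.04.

For a type-0 loop with proportional control, e_ss = 1/(1 + K_p·G(0)).
G(0) = 0.8491. Require 1/(1 + K_p·0.8491) = 0.04, so 1 + 0.8491·K_p = 25.
K_p = (25 − 1)/0.8491 = 28.3.

K_p = 28.3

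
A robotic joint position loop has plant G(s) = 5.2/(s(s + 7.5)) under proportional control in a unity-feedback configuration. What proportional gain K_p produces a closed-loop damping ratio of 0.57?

K_p = 8.32

Closed-loop characteristic equation: s² + 7.5s + K_p·5.2 = 0.
So ω_n = √(5.2K_p) and 2ζω_n = 7.5, giving ζ = 7.5/(2√(5.2K_p)).
Setting ζ = 0.57: √(5.2K_p) = 7.5/(2·0.57) = 6.579, so K_p = 43.28/5.2 = 8.32.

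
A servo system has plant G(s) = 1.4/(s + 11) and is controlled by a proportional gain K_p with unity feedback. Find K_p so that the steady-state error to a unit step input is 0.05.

Steady-state error for a unit step on this type-0 loop is 1/(1 + K_p·G(0)).
G(0) = 0.1273. Require 1/(1 + K_p·0.1273) = 0.05, so 1 + 0.1273·K_p = 20.
K_p = (20 − 1)/0.1273 = 149.

K_p = 149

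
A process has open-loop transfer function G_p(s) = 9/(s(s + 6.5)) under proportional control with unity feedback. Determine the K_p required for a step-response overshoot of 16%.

From %OS = 100·exp(−πζ/√(1−ζ²)) = 16%, ζ = −ln(0.16)/√(π²+ln²(0.16)) = 0.5039.
Characteristic equation s² + 6.5s + 9K_p = 0 gives ζ = 6.5/(2√(9K_p)).
Setting ζ = 0.5039: √(9K_p) = 6.5/(2·0.5039) = 6.45, so K_p = 41.6/9 = 4.62.

K_p = 4.62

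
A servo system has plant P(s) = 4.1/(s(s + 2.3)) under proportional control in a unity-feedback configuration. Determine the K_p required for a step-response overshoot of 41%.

K_p = 4.33

From %OS = 100·exp(−πζ/√(1−ζ²)) = 41%, ζ = −ln(0.41)/√(π²+ln²(0.41)) = 0.273.
Characteristic equation s² + 2.3s + 4.1K_p = 0 gives ζ = 2.3/(2√(4.1K_p)).
Setting ζ = 0.273: √(4.1K_p) = 2.3/(2·0.273) = 4.212, so K_p = 17.74/4.1 = 4.33.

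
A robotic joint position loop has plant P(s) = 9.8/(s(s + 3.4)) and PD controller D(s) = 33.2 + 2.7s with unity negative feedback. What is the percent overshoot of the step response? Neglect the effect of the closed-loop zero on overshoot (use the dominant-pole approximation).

0.972%

Forward path: (33.2 + 2.7s)·9.8/(s(s+3.4)). The closed-loop characteristic equation is s² + (3.4 + 9.8·2.7)s + 9.8·33.2 = 0.
That is s² + 29.86s + 325.4 = 0, so ω_n = 18.04 rad/s and ζ = 29.86/(2·18.04) = 0.8277.
%OS = 100·exp(−πζ/√(1−ζ²)) = 0.972%.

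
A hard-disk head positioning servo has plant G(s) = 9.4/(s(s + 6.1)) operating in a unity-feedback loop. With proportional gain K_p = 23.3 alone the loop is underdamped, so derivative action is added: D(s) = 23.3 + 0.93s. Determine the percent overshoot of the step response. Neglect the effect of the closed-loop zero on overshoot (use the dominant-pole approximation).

16.2%

Forward path: (23.3 + 0.93s)·9.4/(s(s+6.1)). The closed-loop characteristic equation is s² + (6.1 + 9.4·0.93)s + 9.4·23.3 = 0.
That is s² + 14.84s + 219 = 0, so ω_n = 14.8 rad/s and ζ = 14.84/(2·14.8) = 0.5014.
%OS = 100·exp(−πζ/√(1−ζ²)) = 16.2%.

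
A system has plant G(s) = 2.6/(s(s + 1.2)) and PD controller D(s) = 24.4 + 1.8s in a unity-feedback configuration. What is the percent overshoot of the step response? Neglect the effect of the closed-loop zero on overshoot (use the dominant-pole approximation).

Forward path: (24.4 + 1.8s)·2.6/(s(s+1.2)). The closed-loop characteristic equation is s² + (1.2 + 2.6·1.8)s + 2.6·24.4 = 0.
That is s² + 5.88s + 63.44 = 0, so ω_n = 7.965 rad/s and ζ = 5.88/(2·7.965) = 0.3691.
%OS = 100·exp(−πζ/√(1−ζ²)) = 28.7%.

28.7%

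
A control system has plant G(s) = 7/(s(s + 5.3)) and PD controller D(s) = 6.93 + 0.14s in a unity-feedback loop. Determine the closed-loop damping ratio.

ζ = 0.451

Forward path: (6.93 + 0.14s)·7/(s(s+5.3)). The closed-loop characteristic equation is s² + (5.3 + 7·0.14)s + 7·6.93 = 0.
That is s² + 6.28s + 48.51 = 0, so ω_n = 6.965 rad/s and ζ = 6.28/(2·6.965) = 0.4508.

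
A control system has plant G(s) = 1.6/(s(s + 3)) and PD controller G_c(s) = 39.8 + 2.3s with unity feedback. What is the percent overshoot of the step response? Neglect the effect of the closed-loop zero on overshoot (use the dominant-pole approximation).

Forward path: (39.8 + 2.3s)·1.6/(s(s+3)). The closed-loop characteristic equation is s² + (3 + 1.6·2.3)s + 1.6·39.8 = 0.
That is s² + 6.68s + 63.68 = 0, so ω_n = 7.98 rad/s and ζ = 6.68/(2·7.98) = 0.4185.
%OS = 100·exp(−πζ/√(1−ζ²)) = 23.5%.

23.5%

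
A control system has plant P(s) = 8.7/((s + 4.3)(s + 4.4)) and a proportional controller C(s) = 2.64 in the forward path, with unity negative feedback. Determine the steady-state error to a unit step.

0.452

The loop is type 0. Static position error constant K_pos = C(0)·P(0) = 2.64·0.4598 = 1.214.
Steady-state error to a unit step: e_ss = 1/(1+K_pos) = 1/2.214 = 0.452.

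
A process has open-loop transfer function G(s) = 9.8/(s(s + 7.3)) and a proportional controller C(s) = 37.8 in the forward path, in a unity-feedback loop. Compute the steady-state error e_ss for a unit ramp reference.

0.0197

The loop has one pole at the origin (type 1). Velocity error constant K_v = lim_{s→0} s·C(s)G(s) = 37.8·9.8/7.3 = 50.75.
Steady-state error to a unit ramp: e_ss = 1/K_v = 0.0197.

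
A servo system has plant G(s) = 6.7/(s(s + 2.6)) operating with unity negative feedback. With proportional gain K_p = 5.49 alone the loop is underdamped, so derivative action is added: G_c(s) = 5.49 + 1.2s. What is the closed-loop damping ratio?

ζ = 0.877

Forward path: (5.49 + 1.2s)·6.7/(s(s+2.6)). The closed-loop characteristic equation is s² + (2.6 + 6.7·1.2)s + 6.7·5.49 = 0.
That is s² + 10.64s + 36.78 = 0, so ω_n = 6.065 rad/s and ζ = 10.64/(2·6.065) = 0.8772.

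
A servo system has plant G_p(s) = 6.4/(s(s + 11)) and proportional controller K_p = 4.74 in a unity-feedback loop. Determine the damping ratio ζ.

With unity feedback the closed-loop characteristic equation is s² + 11s + 4.74·6.4 = s² + 11s + 30.34 = 0.
So ω_n² = 30.34 ⇒ ω_n = 5.508 rad/s, and ζ = 11/(2ω_n) = 0.999.

ζ = 0.999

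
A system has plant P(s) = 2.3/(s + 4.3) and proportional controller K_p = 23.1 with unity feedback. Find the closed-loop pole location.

s = -57.43

Closed-loop transfer function: T(s) = K_p·P(s)/(1 + K_p·P(s)) = 53.13/(s + 4.3 + 53.13) = 53.13/(s + 57.43).
The closed-loop pole is at s = −57.43.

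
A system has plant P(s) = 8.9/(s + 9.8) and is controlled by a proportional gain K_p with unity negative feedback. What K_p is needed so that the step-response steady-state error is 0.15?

K_p = 6.24

The loop is type 0, so e_ss(step) = 1/(1 + K_pos) with K_pos = K_p·P(0).
P(0) = 0.9082. Require 1/(1 + K_p·0.9082) = 0.15, so 1 + 0.9082·K_p = 6.667.
K_p = (6.667 − 1)/0.9082 = 6.24.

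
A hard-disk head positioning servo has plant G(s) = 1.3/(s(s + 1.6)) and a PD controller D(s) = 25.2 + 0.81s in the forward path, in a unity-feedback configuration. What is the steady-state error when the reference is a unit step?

The open loop D(s)G(s) has a pole at the origin (type 1), so the static position error constant is infinite and e_ss = 1/(1+∞) = 0.

0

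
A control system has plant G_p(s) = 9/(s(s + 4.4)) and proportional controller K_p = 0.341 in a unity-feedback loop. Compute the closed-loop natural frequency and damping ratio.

The closed-loop denominator is s(s+4.4) + 0.341·9 = s² + 4.4s + 3.069.
Matching s² + 2ζω_n s + ω_n²: ω_n = √3.069 = 1.752 rad/s and 2ζω_n = 4.4, so ζ = 4.4/(2·1.752) = 1.26.

ω_n = 1.75 rad/s, ζ = 1.26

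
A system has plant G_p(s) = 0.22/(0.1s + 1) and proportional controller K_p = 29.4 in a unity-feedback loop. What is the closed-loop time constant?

τ = 0.0134 s

Closed loop: T(s) = K_p·G_p/(1+K_p·G_p) = 6.468/(0.1s + 1 + 6.468), with pole at s = −(1 + 6.468)/0.1 = −74.68.
Closed-loop time constant τ = 1/74.68 = 0.0134 s.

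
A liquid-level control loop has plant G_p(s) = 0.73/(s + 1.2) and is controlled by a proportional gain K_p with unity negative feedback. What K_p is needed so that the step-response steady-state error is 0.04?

For a type-0 loop with proportional control, e_ss = 1/(1 + K_p·G_p(0)).
G_p(0) = 0.6083. Require 1/(1 + K_p·0.6083) = 0.04, so 1 + 0.6083·K_p = 25.
K_p = (25 − 1)/0.6083 = 39.5.

K_p = 39.5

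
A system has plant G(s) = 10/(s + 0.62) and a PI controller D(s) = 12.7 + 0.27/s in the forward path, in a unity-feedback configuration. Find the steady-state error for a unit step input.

The open loop D(s)G(s) has a pole at the origin (type 1), so the static position error constant is infinite and e_ss = 1/(1+∞) = 0.

0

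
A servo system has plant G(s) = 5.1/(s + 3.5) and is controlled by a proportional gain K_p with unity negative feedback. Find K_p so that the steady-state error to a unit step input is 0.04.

K_p = 16.5

For a type-0 loop with proportional control, e_ss = 1/(1 + K_p·G(0)).
G(0) = 1.457. Require 1/(1 + K_p·1.457) = 0.04, so 1 + 1.457·K_p = 25.
K_p = (25 − 1)/1.457 = 16.5.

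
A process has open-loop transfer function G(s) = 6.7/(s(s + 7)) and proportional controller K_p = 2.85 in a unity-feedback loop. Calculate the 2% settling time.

The closed-loop denominator s² + 7s + 19.1 gives ω_n = √19.1 = 4.37 and ζ = 7/(2ω_n) = 0.801.
2% settling time T_s ≈ 4/(ζω_n) = 4/3.5 = 1.14 s.

T_s ≈ 1.14 s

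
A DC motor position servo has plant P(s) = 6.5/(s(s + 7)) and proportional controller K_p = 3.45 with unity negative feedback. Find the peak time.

Closed-loop characteristic equation: s² + 7s + 22.43 = 0, so ω_n = 4.736 rad/s and ζ = 7/(2·4.736) = 0.7391.
Damped frequency ω_d = ω_n√(1−ζ²) = 3.19 rad/s, so peak time T_p = π/ω_d = 0.985 s.

T_p = 0.985 s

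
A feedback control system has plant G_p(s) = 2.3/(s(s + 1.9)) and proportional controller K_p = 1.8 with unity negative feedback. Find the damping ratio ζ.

ζ = 0.467

With unity feedback the closed-loop characteristic equation is s² + 1.9s + 1.8·2.3 = s² + 1.9s + 4.14 = 0.
So ω_n² = 4.14 ⇒ ω_n = 2.035 rad/s, and ζ = 1.9/(2ω_n) = 0.467.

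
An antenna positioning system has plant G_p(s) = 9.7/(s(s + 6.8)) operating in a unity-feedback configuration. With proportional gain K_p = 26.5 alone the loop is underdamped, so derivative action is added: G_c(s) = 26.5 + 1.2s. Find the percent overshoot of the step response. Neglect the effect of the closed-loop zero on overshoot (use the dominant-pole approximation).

Forward path: (26.5 + 1.2s)·9.7/(s(s+6.8)). The closed-loop characteristic equation is s² + (6.8 + 9.7·1.2)s + 9.7·26.5 = 0.
That is s² + 18.44s + 257 = 0, so ω_n = 16.03 rad/s and ζ = 18.44/(2·16.03) = 0.5751.
%OS = 100·exp(−πζ/√(1−ζ²)) = 11%.

11%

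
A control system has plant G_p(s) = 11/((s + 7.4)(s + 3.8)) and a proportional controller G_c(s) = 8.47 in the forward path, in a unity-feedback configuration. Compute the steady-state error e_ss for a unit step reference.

The loop is type 0. Static position error constant K_pos = G_c(0)·G_p(0) = 8.47·0.3912 = 3.313.
Steady-state error to a unit step: e_ss = 1/(1+K_pos) = 1/4.313 = 0.232.

0.232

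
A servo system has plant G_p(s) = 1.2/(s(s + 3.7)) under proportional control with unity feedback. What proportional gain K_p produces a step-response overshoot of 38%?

From %OS = 100·exp(−πζ/√(1−ζ²)) = 38%, ζ = −ln(0.38)/√(π²+ln²(0.38)) = 0.2943.
Characteristic equation s² + 3.7s + 1.2K_p = 0 gives ζ = 3.7/(2√(1.2K_p)).
Setting ζ = 0.2943: √(1.2K_p) = 3.7/(2·0.2943) = 6.285, so K_p = 39.5/1.2 = 32.9.

K_p = 32.9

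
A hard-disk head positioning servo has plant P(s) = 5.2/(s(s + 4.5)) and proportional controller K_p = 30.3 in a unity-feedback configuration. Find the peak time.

T_p = 0.254 s

From 1 + K_pP(s) = 0: s² + 4.5s + 157.6 = 0 ⇒ ω_n = 12.55, ζ = 0.1793.
Damped frequency ω_d = ω_n√(1−ζ²) = 12.35 rad/s, so peak time T_p = π/ω_d = 0.254 s.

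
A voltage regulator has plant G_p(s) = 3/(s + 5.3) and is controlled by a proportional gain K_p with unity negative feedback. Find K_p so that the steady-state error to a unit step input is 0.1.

K_p = 15.9

Steady-state error for a unit step on this type-0 loop is 1/(1 + K_p·G_p(0)).
G_p(0) = 0.566. Require 1/(1 + K_p·0.566) = 0.1, so 1 + 0.566·K_p = 10.
K_p = (10 − 1)/0.566 = 15.9.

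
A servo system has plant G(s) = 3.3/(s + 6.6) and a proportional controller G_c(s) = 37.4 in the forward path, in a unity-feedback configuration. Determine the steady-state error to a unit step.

The loop is type 0. Static position error constant K_pos = G_c(0)·G(0) = 37.4·0.5 = 18.7.
Steady-state error to a unit step: e_ss = 1/(1+K_pos) = 1/19.7 = 0.0508.

0.0508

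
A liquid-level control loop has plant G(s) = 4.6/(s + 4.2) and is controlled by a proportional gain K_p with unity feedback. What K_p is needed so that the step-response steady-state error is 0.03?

The loop is type 0, so e_ss(step) = 1/(1 + K_pos) with K_pos = K_p·G(0).
G(0) = 1.095. Require 1/(1 + K_p·1.095) = 0.03, so 1 + 1.095·K_p = 33.33.
K_p = (33.33 − 1)/1.095 = 29.5.

K_p = 29.5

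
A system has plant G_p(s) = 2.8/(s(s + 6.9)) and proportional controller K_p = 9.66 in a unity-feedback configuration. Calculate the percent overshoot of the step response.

6.17%

From 1 + K_pG_p(s) = 0: s² + 6.9s + 27.05 = 0 ⇒ ω_n = 5.201, ζ = 0.6634.
%OS = 100·exp(−πζ/√(1−ζ²)) = 100·exp(−π·0.6634/√0.5599) = 6.17%.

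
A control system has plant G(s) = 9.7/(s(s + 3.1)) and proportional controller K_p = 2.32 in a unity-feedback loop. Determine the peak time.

Closed-loop characteristic equation: s² + 3.1s + 22.5 = 0, so ω_n = 4.744 rad/s and ζ = 3.1/(2·4.744) = 0.3267.
Damped frequency ω_d = ω_n√(1−ζ²) = 4.483 rad/s, so peak time T_p = π/ω_d = 0.701 s.

T_p = 0.701 s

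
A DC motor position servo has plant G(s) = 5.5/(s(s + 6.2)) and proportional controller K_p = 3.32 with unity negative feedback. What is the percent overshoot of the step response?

From 1 + K_pG(s) = 0: s² + 6.2s + 18.26 = 0 ⇒ ω_n = 4.273, ζ = 0.7255.
%OS = 100·exp(−πζ/√(1−ζ²)) = 100·exp(−π·0.7255/√0.4737) = 3.65%.

3.65%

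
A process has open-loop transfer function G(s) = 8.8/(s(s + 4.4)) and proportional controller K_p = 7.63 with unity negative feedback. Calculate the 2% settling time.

T_s ≈ 1.82 s

Closed-loop characteristic equation: s² + 4.4s + 67.14 = 0, so ω_n = 8.194 rad/s and ζ = 4.4/(2·8.194) = 0.2685.
2% settling time T_s ≈ 4/(ζω_n) = 4/2.2 = 1.82 s.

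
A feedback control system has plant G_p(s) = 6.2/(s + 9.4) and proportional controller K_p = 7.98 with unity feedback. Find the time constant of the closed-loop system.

Closed-loop transfer function: T(s) = K_p·G_p(s)/(1 + K_p·G_p(s)) = 49.48/(s + 9.4 + 49.48) = 49.48/(s + 58.88).
Time constant τ = 1/58.88 = 0.017 s.

τ = 0.017 s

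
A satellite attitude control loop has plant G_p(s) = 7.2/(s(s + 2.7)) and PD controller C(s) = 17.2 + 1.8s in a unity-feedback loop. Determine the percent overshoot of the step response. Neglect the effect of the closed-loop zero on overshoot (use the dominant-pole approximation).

Forward path: (17.2 + 1.8s)·7.2/(s(s+2.7)). The closed-loop characteristic equation is s² + (2.7 + 7.2·1.8)s + 7.2·17.2 = 0.
That is s² + 15.66s + 123.8 = 0, so ω_n = 11.13 rad/s and ζ = 15.66/(2·11.13) = 0.7036.
%OS = 100·exp(−πζ/√(1−ζ²)) = 4.46%.

4.46%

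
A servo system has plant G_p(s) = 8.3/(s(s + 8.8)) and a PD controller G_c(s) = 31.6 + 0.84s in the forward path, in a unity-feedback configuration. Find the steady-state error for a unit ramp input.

0.0336

The loop has one pole at the origin (type 1). Velocity error constant K_v = lim_{s→0} s·G_c(s)G_p(s) = 31.6·8.3/8.8 = 29.8.
Steady-state error to a unit ramp: e_ss = 1/K_v = 0.0336.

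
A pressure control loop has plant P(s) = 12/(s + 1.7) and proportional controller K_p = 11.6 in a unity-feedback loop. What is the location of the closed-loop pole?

Closed-loop transfer function: T(s) = K_p·P(s)/(1 + K_p·P(s)) = 139.2/(s + 1.7 + 139.2) = 139.2/(s + 140.9).
The closed-loop pole is at s = −140.9.

s = -140.9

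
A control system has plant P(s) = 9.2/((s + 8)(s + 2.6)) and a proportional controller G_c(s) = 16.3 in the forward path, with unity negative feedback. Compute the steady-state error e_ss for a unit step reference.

0.122

The loop is type 0. Static position error constant K_pos = G_c(0)·P(0) = 16.3·0.4423 = 7.21.
Steady-state error to a unit step: e_ss = 1/(1+K_pos) = 1/8.21 = 0.122.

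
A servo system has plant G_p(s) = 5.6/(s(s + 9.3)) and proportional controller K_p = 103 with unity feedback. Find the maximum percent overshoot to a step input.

53.8%

The closed-loop denominator s² + 9.3s + 576.8 gives ω_n = √576.8 = 24.02 and ζ = 9.3/(2ω_n) = 0.1936.
%OS = 100·exp(−πζ/√(1−ζ²)) = 100·exp(−π·0.1936/√0.9625) = 53.8%.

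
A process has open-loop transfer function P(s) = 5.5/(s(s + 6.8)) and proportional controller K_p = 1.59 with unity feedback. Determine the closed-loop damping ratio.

ζ = 1.15

The closed-loop denominator is s(s+6.8) + 1.59·5.5 = s² + 6.8s + 8.745.
So ω_n² = 8.745 ⇒ ω_n = 2.957 rad/s, and ζ = 6.8/(2ω_n) = 1.15.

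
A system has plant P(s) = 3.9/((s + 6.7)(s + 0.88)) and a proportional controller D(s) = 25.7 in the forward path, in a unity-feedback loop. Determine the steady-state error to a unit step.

0.0556

The loop is type 0. Static position error constant K_pos = D(0)·P(0) = 25.7·0.6615 = 17.
Steady-state error to a unit step: e_ss = 1/(1+K_pos) = 1/18 = 0.0556.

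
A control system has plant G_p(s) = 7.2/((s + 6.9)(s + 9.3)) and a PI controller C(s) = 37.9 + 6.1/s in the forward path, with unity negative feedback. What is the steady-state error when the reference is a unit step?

0

The open loop C(s)G_p(s) has a pole at the origin (type 1), so the static position error constant is infinite and e_ss = 1/(1+∞) = 0.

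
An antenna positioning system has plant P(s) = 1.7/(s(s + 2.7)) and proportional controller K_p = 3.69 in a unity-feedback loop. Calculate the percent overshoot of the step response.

The closed-loop denominator s² + 2.7s + 6.273 gives ω_n = √6.273 = 2.505 and ζ = 2.7/(2ω_n) = 0.539.
%OS = 100·exp(−πζ/√(1−ζ²)) = 100·exp(−π·0.539/√0.7095) = 13.4%.

13.4%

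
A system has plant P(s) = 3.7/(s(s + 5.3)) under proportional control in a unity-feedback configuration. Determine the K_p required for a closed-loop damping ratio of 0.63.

Closed-loop characteristic equation: s² + 5.3s + K_p·3.7 = 0.
So ω_n = √(3.7K_p) and 2ζω_n = 5.3, giving ζ = 5.3/(2√(3.7K_p)).
Setting ζ = 0.63: √(3.7K_p) = 5.3/(2·0.63) = 4.206, so K_p = 17.69/3.7 = 4.78.

K_p = 4.78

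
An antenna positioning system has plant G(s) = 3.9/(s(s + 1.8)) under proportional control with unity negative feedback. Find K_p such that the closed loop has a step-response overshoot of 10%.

From %OS = 100·exp(−πζ/√(1−ζ²)) = 10%, ζ = −ln(0.1)/√(π²+ln²(0.1)) = 0.5912.
Characteristic equation s² + 1.8s + 3.9K_p = 0 gives ζ = 1.8/(2√(3.9K_p)).
Setting ζ = 0.5912: √(3.9K_p) = 1.8/(2·0.5912) = 1.522, so K_p = 2.318/3.9 = 0.594.

K_p = 0.594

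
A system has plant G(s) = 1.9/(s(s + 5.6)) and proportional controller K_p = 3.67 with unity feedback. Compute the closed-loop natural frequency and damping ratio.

ω_n = 2.64 rad/s, ζ = 1.06

With unity feedback the closed-loop characteristic equation is s² + 5.6s + 3.67·1.9 = s² + 5.6s + 6.973 = 0.
So ω_n² = 6.973 ⇒ ω_n = 2.641 rad/s, and ζ = 5.6/(2ω_n) = 1.06.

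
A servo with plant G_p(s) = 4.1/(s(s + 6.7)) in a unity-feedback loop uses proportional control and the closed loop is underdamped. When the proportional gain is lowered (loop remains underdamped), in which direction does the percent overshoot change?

decrease

ζ = 6.7/(2√(4.1K_p)) rises as K_p falls; higher damping means less overshoot.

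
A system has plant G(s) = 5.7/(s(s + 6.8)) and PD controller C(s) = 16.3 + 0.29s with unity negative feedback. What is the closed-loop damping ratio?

ζ = 0.438

Forward path: (16.3 + 0.29s)·5.7/(s(s+6.8)). The closed-loop characteristic equation is s² + (6.8 + 5.7·0.29)s + 5.7·16.3 = 0.
That is s² + 8.453s + 92.91 = 0, so ω_n = 9.639 rad/s and ζ = 8.453/(2·9.639) = 0.4385.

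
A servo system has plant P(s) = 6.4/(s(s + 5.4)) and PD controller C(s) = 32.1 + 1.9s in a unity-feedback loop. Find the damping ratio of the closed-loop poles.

ζ = 0.613

Forward path: (32.1 + 1.9s)·6.4/(s(s+5.4)). The closed-loop characteristic equation is s² + (5.4 + 6.4·1.9)s + 6.4·32.1 = 0.
That is s² + 17.56s + 205.4 = 0, so ω_n = 14.33 rad/s and ζ = 17.56/(2·14.33) = 0.6126.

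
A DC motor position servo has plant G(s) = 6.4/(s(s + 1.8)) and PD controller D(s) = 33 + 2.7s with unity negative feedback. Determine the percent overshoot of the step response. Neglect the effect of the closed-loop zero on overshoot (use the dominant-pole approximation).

Forward path: (33 + 2.7s)·6.4/(s(s+1.8)). The closed-loop characteristic equation is s² + (1.8 + 6.4·2.7)s + 6.4·33 = 0.
That is s² + 19.08s + 211.2 = 0, so ω_n = 14.53 rad/s and ζ = 19.08/(2·14.53) = 0.6564.
%OS = 100·exp(−πζ/√(1−ζ²)) = 6.5%.

6.5%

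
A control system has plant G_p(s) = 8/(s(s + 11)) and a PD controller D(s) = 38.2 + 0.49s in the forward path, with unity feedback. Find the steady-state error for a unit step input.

The open loop D(s)G_p(s) has a pole at the origin (type 1), so the static position error constant is infinite and e_ss = 1/(1+∞) = 0.

0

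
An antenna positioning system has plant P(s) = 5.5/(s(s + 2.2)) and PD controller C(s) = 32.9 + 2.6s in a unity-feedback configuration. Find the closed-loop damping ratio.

ζ = 0.613

Forward path: (32.9 + 2.6s)·5.5/(s(s+2.2)). The closed-loop characteristic equation is s² + (2.2 + 5.5·2.6)s + 5.5·32.9 = 0.
That is s² + 16.5s + 180.9 = 0, so ω_n = 13.45 rad/s and ζ = 16.5/(2·13.45) = 0.6133.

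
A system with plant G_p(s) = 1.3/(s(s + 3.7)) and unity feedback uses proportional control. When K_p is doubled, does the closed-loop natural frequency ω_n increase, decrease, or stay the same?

ω_n = √(1.3·K_p), which grows with K_p.

increase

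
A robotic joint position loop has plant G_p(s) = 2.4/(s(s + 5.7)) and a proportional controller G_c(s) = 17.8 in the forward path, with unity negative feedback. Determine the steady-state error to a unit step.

The open loop G_c(s)G_p(s) has a pole at the origin (type 1), so the static position error constant is infinite and e_ss = 1/(1+∞) = 0.

0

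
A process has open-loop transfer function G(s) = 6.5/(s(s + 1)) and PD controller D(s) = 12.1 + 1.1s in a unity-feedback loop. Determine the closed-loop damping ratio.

ζ = 0.459

Forward path: (12.1 + 1.1s)·6.5/(s(s+1)). The closed-loop characteristic equation is s² + (1 + 6.5·1.1)s + 6.5·12.1 = 0.
That is s² + 8.15s + 78.65 = 0, so ω_n = 8.868 rad/s and ζ = 8.15/(2·8.868) = 0.4595.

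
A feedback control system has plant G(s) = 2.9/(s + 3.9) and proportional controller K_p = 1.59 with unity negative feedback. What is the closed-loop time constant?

τ = 0.117 s

Closed-loop transfer function: T(s) = K_p·G(s)/(1 + K_p·G(s)) = 4.611/(s + 3.9 + 4.611) = 4.611/(s + 8.511).
Time constant τ = 1/8.511 = 0.117 s.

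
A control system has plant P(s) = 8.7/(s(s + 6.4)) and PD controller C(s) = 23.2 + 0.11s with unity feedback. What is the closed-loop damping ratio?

Forward path: (23.2 + 0.11s)·8.7/(s(s+6.4)). The closed-loop characteristic equation is s² + (6.4 + 8.7·0.11)s + 8.7·23.2 = 0.
That is s² + 7.357s + 201.8 = 0, so ω_n = 14.21 rad/s and ζ = 7.357/(2·14.21) = 0.2589.

ζ = 0.259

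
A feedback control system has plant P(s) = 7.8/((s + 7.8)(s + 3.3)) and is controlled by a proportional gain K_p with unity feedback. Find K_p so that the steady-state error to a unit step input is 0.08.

The loop is type 0, so e_ss(step) = 1/(1 + K_pos) with K_pos = K_p·P(0).
P(0) = 0.303. Require 1/(1 + K_p·0.303) = 0.08, so 1 + 0.303·K_p = 12.5.
K_p = (12.5 − 1)/0.303 = 37.9.

K_p = 37.9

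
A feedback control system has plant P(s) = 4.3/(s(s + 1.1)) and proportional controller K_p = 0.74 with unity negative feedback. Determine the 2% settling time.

T_s ≈ 7.27 s

From 1 + K_pP(s) = 0: s² + 1.1s + 3.182 = 0 ⇒ ω_n = 1.784, ζ = 0.3083.
2% settling time T_s ≈ 4/(ζω_n) = 4/0.55 = 7.27 s.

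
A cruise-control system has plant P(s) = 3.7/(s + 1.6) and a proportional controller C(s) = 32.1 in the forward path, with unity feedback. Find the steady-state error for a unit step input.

0.0133

The loop is type 0. Static position error constant K_pos = C(0)·P(0) = 32.1·2.312 = 74.23.
Steady-state error to a unit step: e_ss = 1/(1+K_pos) = 1/75.23 = 0.0133.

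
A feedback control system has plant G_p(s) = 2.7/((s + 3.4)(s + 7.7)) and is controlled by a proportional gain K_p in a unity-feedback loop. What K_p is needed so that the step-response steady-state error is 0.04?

Steady-state error for a unit step on this type-0 loop is 1/(1 + K_p·G_p(0)).
G_p(0) = 0.1031. Require 1/(1 + K_p·0.1031) = 0.04, so 1 + 0.1031·K_p = 25.
K_p = (25 − 1)/0.1031 = 233.

K_p = 233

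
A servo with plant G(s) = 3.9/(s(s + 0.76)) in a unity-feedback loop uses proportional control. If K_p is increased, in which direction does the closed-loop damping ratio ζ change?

decrease

ζ = 0.76/(2√(3.9K_p)); increasing K_p raises the denominator, so ζ falls.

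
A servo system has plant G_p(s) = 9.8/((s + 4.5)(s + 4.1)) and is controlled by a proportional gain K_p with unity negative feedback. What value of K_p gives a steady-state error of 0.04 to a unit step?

K_p = 45.2

Steady-state error for a unit step on this type-0 loop is 1/(1 + K_p·G_p(0)).
G_p(0) = 0.5312. Require 1/(1 + K_p·0.5312) = 0.04, so 1 + 0.5312·K_p = 25.
K_p = (25 − 1)/0.5312 = 45.2.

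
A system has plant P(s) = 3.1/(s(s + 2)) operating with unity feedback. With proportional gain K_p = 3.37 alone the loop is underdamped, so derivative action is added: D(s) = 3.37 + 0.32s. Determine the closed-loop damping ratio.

ζ = 0.463

Forward path: (3.37 + 0.32s)·3.1/(s(s+2)). The closed-loop characteristic equation is s² + (2 + 3.1·0.32)s + 3.1·3.37 = 0.
That is s² + 2.992s + 10.45 = 0, so ω_n = 3.232 rad/s and ζ = 2.992/(2·3.232) = 0.4628.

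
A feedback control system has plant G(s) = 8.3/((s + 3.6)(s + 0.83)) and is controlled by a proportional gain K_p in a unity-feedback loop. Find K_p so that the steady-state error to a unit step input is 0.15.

K_p = 2.04

For a type-0 loop with proportional control, e_ss = 1/(1 + K_p·G(0)).
G(0) = 2.778. Require 1/(1 + K_p·2.778) = 0.15, so 1 + 2.778·K_p = 6.667.
K_p = (6.667 − 1)/2.778 = 2.04.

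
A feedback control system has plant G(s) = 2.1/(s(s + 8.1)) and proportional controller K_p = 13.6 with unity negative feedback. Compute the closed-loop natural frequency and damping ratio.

ω_n = 5.34 rad/s, ζ = 0.758

1 + K_p·G(s) = 0 gives s² + 8.1s + 28.56 = 0.
So ω_n² = 28.56 ⇒ ω_n = 5.344 rad/s, and ζ = 8.1/(2ω_n) = 0.758.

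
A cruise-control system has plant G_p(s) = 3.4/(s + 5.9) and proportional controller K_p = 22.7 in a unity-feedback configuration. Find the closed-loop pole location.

Closed-loop transfer function: T(s) = K_p·G_p(s)/(1 + K_p·G_p(s)) = 77.18/(s + 5.9 + 77.18) = 77.18/(s + 83.08).
The closed-loop pole is at s = −83.08.

s = -83.08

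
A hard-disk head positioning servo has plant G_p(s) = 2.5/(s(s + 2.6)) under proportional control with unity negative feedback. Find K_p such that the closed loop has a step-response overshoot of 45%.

From %OS = 100·exp(−πζ/√(1−ζ²)) = 45%, ζ = −ln(0.45)/√(π²+ln²(0.45)) = 0.2463.
Characteristic equation s² + 2.6s + 2.5K_p = 0 gives ζ = 2.6/(2√(2.5K_p)).
Setting ζ = 0.2463: √(2.5K_p) = 2.6/(2·0.2463) = 5.277, so K_p = 27.85/2.5 = 11.1.

K_p = 11.1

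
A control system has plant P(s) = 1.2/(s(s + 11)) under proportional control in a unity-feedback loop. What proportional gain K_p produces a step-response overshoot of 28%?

From %OS = 100·exp(−πζ/√(1−ζ²)) = 28%, ζ = −ln(0.28)/√(π²+ln²(0.28)) = 0.3755.
Characteristic equation s² + 11s + 1.2K_p = 0 gives ζ = 11/(2√(1.2K_p)).
Setting ζ = 0.3755: √(1.2K_p) = 11/(2·0.3755) = 14.65, so K_p = 214.5/1.2 = 179.

K_p = 179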